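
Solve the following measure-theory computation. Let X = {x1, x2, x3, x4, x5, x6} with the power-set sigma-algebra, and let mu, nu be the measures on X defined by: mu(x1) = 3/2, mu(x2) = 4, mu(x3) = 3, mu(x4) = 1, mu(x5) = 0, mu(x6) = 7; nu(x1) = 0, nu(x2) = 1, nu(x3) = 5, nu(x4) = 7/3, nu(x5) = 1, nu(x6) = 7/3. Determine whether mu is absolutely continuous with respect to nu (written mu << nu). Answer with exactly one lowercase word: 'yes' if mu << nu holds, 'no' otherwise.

mu << nu means: every nu-null measurable set is also mu-null; equivalently, for every atom x, if nu({x}) = 0 then mu({x}) = 0.
Checking each atom:
  x1: nu = 0, mu = 3/2 > 0 -> violates mu << nu.
  x2: nu = 1 > 0 -> no constraint.
  x3: nu = 5 > 0 -> no constraint.
  x4: nu = 7/3 > 0 -> no constraint.
  x5: nu = 1 > 0 -> no constraint.
  x6: nu = 7/3 > 0 -> no constraint.
The atom(s) x1 violate the condition (nu = 0 but mu > 0). Therefore mu is NOT absolutely continuous w.r.t. nu.

no


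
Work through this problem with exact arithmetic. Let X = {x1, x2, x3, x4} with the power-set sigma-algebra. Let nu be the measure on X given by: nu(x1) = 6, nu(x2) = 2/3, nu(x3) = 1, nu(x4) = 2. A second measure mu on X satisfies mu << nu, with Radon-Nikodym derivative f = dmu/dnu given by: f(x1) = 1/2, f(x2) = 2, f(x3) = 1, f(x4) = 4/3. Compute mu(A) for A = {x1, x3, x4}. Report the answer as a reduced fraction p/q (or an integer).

By the defining property of the Radon-Nikodym derivative, for every measurable set A,
  mu(A) = integral_A f dnu.
Since nu is a discrete measure concentrated on the atoms of X, the integral over A reduces to the sum
  mu(A) = sum_{x in A} f(x) * nu({x}).
Computing each term:
  x1: f(x1) * nu(x1) = 1/2 * 6 = 3.
  x3: f(x3) * nu(x3) = 1 * 1 = 1.
  x4: f(x4) * nu(x4) = 4/3 * 2 = 8/3.
Summing: mu(A) = 3 + 1 + 8/3 = 20/3.

20/3


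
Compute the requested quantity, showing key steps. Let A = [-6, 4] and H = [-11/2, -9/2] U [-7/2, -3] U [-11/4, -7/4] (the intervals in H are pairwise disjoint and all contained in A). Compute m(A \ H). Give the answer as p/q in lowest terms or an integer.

The ambient interval has length m(A) = 4 - (-6) = 10.
Since the holes are disjoint and sit inside A, by finite additivity
  m(H) = sum_i (b_i - a_i), and m(A \ H) = m(A) - m(H).
Computing the hole measures:
  m(H_1) = -9/2 - (-11/2) = 1.
  m(H_2) = -3 - (-7/2) = 1/2.
  m(H_3) = -7/4 - (-11/4) = 1.
Summed: m(H) = 1 + 1/2 + 1 = 5/2.
So m(A \ H) = 10 - 5/2 = 15/2.

15/2


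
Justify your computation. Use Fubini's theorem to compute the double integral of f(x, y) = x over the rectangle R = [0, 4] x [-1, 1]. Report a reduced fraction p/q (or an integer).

f(x, y) is a tensor product of a function of x and a function of y, and both factors are bounded continuous (hence Lebesgue integrable) on the rectangle, so Fubini's theorem applies:
  integral_R f d(m x m) = (integral_a1^b1 x dx) * (integral_a2^b2 1 dy).
Inner integral in x: integral_{0}^{4} x dx = (4^2 - 0^2)/2
  = 8.
Inner integral in y: integral_{-1}^{1} 1 dy = (1^1 - (-1)^1)/1
  = 2.
Product: (8) * (2) = 16.

16


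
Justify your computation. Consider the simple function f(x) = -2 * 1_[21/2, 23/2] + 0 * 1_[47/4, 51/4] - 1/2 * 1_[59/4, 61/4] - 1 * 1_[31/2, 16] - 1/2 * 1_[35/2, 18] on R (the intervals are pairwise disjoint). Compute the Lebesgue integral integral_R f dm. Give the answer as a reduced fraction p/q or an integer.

For a simple function f = sum_i c_i * 1_{A_i} with disjoint A_i,
  integral f dm = sum_i c_i * m(A_i).
Lengths of the A_i:
  m(A_1) = 23/2 - 21/2 = 1.
  m(A_2) = 51/4 - 47/4 = 1.
  m(A_3) = 61/4 - 59/4 = 1/2.
  m(A_4) = 16 - 31/2 = 1/2.
  m(A_5) = 18 - 35/2 = 1/2.
Contributions c_i * m(A_i):
  (-2) * (1) = -2.
  (0) * (1) = 0.
  (-1/2) * (1/2) = -1/4.
  (-1) * (1/2) = -1/2.
  (-1/2) * (1/2) = -1/4.
Total: -2 + 0 - 1/4 - 1/2 - 1/4 = -3.

-3


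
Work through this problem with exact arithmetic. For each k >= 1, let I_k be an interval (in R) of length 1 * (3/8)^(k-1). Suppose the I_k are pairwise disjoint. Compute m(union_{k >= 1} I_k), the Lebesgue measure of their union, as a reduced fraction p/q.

By countable additivity of the Lebesgue measure on pairwise disjoint measurable sets,
  m(union_{k >= 1} I_k) = sum_{k >= 1} m(I_k) = sum_{k >= 1} a * r^(k-1),
  with a = 1 and r = 3/8.
Since 0 < r = 3/8 < 1, the geometric series converges:
  sum_{k >= 1} a * r^(k-1) = a / (1 - r).
  = 1 / (1 - 3/8)
  = 1 / (5/8)
  = 8/5.

8/5


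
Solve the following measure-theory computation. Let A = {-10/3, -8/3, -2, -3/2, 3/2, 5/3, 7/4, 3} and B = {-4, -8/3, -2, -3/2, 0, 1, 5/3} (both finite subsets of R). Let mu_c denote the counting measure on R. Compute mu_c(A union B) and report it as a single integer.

Counting measure on a finite set equals cardinality. By inclusion-exclusion, |A union B| = |A| + |B| - |A cap B|.
|A| = 8, |B| = 7, |A cap B| = 4.
So mu_c(A union B) = 8 + 7 - 4 = 11.

11


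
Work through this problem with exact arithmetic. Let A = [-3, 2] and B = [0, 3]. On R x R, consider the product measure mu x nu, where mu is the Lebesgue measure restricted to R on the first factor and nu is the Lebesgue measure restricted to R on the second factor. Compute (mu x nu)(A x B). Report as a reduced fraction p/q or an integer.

For a measurable rectangle A x B, the product measure satisfies
  (mu x nu)(A x B) = mu(A) * nu(B).
  mu(A) = 5.
  nu(B) = 3.
  (mu x nu)(A x B) = 5 * 3 = 15.

15


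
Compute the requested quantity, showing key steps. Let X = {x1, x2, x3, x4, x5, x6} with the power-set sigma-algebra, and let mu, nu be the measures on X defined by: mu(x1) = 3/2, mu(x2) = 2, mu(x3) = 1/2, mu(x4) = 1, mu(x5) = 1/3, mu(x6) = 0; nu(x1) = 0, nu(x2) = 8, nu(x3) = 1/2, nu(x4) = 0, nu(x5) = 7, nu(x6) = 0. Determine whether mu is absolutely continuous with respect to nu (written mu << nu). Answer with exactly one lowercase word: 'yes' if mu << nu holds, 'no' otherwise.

mu << nu means: every nu-null measurable set is also mu-null; equivalently, for every atom x, if nu({x}) = 0 then mu({x}) = 0.
Checking each atom:
  x1: nu = 0, mu = 3/2 > 0 -> violates mu << nu.
  x2: nu = 8 > 0 -> no constraint.
  x3: nu = 1/2 > 0 -> no constraint.
  x4: nu = 0, mu = 1 > 0 -> violates mu << nu.
  x5: nu = 7 > 0 -> no constraint.
  x6: nu = 0, mu = 0 -> consistent with mu << nu.
The atom(s) x1, x4 violate the condition (nu = 0 but mu > 0). Therefore mu is NOT absolutely continuous w.r.t. nu.

no


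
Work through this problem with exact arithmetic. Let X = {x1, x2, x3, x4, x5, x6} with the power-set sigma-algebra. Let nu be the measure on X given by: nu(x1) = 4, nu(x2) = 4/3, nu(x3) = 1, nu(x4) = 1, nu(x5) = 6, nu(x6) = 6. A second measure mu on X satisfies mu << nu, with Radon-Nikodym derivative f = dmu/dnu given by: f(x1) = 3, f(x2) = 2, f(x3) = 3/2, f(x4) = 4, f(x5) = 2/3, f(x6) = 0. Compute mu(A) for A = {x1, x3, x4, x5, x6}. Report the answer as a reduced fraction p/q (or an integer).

By the defining property of the Radon-Nikodym derivative, for every measurable set A,
  mu(A) = integral_A f dnu.
Since nu is a discrete measure concentrated on the atoms of X, the integral over A reduces to the sum
  mu(A) = sum_{x in A} f(x) * nu({x}).
Computing each term:
  x1: f(x1) * nu(x1) = 3 * 4 = 12.
  x3: f(x3) * nu(x3) = 3/2 * 1 = 3/2.
  x4: f(x4) * nu(x4) = 4 * 1 = 4.
  x5: f(x5) * nu(x5) = 2/3 * 6 = 4.
  x6: f(x6) * nu(x6) = 0 * 6 = 0.
Summing: mu(A) = 12 + 3/2 + 4 + 4 + 0 = 43/2.

43/2


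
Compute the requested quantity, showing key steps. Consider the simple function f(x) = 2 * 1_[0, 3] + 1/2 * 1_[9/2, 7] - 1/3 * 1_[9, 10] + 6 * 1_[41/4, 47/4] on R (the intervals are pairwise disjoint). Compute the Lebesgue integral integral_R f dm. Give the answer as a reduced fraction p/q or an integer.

For a simple function f = sum_i c_i * 1_{A_i} with disjoint A_i,
  integral f dm = sum_i c_i * m(A_i).
Lengths of the A_i:
  m(A_1) = 3 - 0 = 3.
  m(A_2) = 7 - 9/2 = 5/2.
  m(A_3) = 10 - 9 = 1.
  m(A_4) = 47/4 - 41/4 = 3/2.
Contributions c_i * m(A_i):
  (2) * (3) = 6.
  (1/2) * (5/2) = 5/4.
  (-1/3) * (1) = -1/3.
  (6) * (3/2) = 9.
Total: 6 + 5/4 - 1/3 + 9 = 191/12.

191/12


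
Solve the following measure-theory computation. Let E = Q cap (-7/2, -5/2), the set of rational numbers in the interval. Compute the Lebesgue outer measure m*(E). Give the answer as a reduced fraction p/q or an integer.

E = Q cap (-7/2, -5/2) is a subset of Q, which is countable. Enumerate Q = {q_1, q_2, ...}; for any eps > 0, cover q_k by the open interval (q_k - eps/2^(k+1), q_k + eps/2^(k+1)), of length eps/2^k. The total cover length is sum_{k>=1} eps/2^k = eps. Hence m*(E) <= m*(Q) <= eps for every eps > 0, and since outer measure is non-negative, m*(E) = 0.

0


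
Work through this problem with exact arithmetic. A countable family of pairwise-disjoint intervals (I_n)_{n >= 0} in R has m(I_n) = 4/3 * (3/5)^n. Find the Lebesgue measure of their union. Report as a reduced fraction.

By countable additivity of the Lebesgue measure on pairwise disjoint measurable sets,
  m(union_{n >= 0} I_n) = sum_{n >= 0} m(I_n) = sum_{n >= 0} a * r^n,
  with a = 4/3 and r = 3/5.
Since 0 < r = 3/5 < 1, the geometric series converges:
  sum_{n >= 0} a * r^n = a / (1 - r).
  = 4/3 / (1 - 3/5)
  = 4/3 / (2/5)
  = 10/3.

10/3


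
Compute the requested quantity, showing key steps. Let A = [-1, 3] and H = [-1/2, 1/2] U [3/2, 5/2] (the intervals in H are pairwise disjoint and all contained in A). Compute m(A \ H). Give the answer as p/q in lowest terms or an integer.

The ambient interval has length m(A) = 3 - (-1) = 4.
Since the holes are disjoint and sit inside A, by finite additivity
  m(H) = sum_i (b_i - a_i), and m(A \ H) = m(A) - m(H).
Computing the hole measures:
  m(H_1) = 1/2 - (-1/2) = 1.
  m(H_2) = 5/2 - 3/2 = 1.
Summed: m(H) = 1 + 1 = 2.
So m(A \ H) = 4 - 2 = 2.

2


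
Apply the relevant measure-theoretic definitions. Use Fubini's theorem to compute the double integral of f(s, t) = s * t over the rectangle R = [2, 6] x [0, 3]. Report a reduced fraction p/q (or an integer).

f(s, t) is a tensor product of a function of s and a function of t, and both factors are bounded continuous (hence Lebesgue integrable) on the rectangle, so Fubini's theorem applies:
  integral_R f d(m x m) = (integral_a1^b1 s ds) * (integral_a2^b2 t dt).
Inner integral in s: integral_{2}^{6} s ds = (6^2 - 2^2)/2
  = 16.
Inner integral in t: integral_{0}^{3} t dt = (3^2 - 0^2)/2
  = 9/2.
Product: (16) * (9/2) = 72.

72


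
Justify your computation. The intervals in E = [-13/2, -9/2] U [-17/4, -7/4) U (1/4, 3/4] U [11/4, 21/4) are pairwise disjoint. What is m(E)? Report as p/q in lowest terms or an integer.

For pairwise disjoint intervals, m(union_i I_i) = sum_i m(I_i),
and m is invariant under swapping open/closed endpoints (single points have measure 0).
So m(E) = sum_i (b_i - a_i).
  I_1 has length -9/2 - (-13/2) = 2.
  I_2 has length -7/4 - (-17/4) = 5/2.
  I_3 has length 3/4 - 1/4 = 1/2.
  I_4 has length 21/4 - 11/4 = 5/2.
Summing:
  m(E) = 2 + 5/2 + 1/2 + 5/2 = 15/2.

15/2


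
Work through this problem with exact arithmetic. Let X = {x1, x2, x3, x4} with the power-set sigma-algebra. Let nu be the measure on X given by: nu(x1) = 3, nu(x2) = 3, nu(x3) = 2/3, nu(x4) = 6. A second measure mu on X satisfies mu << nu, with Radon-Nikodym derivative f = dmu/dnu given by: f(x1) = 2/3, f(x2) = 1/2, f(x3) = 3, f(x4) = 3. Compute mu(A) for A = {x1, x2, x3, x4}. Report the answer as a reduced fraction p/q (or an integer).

By the defining property of the Radon-Nikodym derivative, for every measurable set A,
  mu(A) = integral_A f dnu.
Since nu is a discrete measure concentrated on the atoms of X, the integral over A reduces to the sum
  mu(A) = sum_{x in A} f(x) * nu({x}).
Computing each term:
  x1: f(x1) * nu(x1) = 2/3 * 3 = 2.
  x2: f(x2) * nu(x2) = 1/2 * 3 = 3/2.
  x3: f(x3) * nu(x3) = 3 * 2/3 = 2.
  x4: f(x4) * nu(x4) = 3 * 6 = 18.
Summing: mu(A) = 2 + 3/2 + 2 + 18 = 47/2.

47/2


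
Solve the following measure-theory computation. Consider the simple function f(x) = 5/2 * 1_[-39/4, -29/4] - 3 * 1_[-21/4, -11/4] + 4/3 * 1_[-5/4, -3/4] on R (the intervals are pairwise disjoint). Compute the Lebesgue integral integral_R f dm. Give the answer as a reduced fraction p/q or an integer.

For a simple function f = sum_i c_i * 1_{A_i} with disjoint A_i,
  integral f dm = sum_i c_i * m(A_i).
Lengths of the A_i:
  m(A_1) = -29/4 - (-39/4) = 5/2.
  m(A_2) = -11/4 - (-21/4) = 5/2.
  m(A_3) = -3/4 - (-5/4) = 1/2.
Contributions c_i * m(A_i):
  (5/2) * (5/2) = 25/4.
  (-3) * (5/2) = -15/2.
  (4/3) * (1/2) = 2/3.
Total: 25/4 - 15/2 + 2/3 = -7/12.

-7/12


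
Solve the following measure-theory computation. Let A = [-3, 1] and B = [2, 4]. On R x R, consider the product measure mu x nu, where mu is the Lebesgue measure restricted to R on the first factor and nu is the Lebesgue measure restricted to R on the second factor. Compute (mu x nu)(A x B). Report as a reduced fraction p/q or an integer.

For a measurable rectangle A x B, the product measure satisfies
  (mu x nu)(A x B) = mu(A) * nu(B).
  mu(A) = 4.
  nu(B) = 2.
  (mu x nu)(A x B) = 4 * 2 = 8.

8


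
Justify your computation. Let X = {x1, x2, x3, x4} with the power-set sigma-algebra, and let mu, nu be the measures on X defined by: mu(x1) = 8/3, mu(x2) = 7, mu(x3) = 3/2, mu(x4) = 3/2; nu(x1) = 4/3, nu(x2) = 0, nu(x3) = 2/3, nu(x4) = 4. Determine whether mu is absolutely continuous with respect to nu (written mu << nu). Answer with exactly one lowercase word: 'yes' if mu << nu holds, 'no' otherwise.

mu << nu means: every nu-null measurable set is also mu-null; equivalently, for every atom x, if nu({x}) = 0 then mu({x}) = 0.
Checking each atom:
  x1: nu = 4/3 > 0 -> no constraint.
  x2: nu = 0, mu = 7 > 0 -> violates mu << nu.
  x3: nu = 2/3 > 0 -> no constraint.
  x4: nu = 4 > 0 -> no constraint.
The atom(s) x2 violate the condition (nu = 0 but mu > 0). Therefore mu is NOT absolutely continuous w.r.t. nu.

no


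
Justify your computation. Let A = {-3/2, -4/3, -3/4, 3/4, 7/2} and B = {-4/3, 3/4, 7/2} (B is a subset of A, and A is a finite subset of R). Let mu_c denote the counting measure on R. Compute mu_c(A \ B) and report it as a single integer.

Counting measure assigns mu_c(E) = |E| (number of elements) when E is finite. For B subset A, A \ B is the set of elements of A not in B, so |A \ B| = |A| - |B|.
|A| = 5, |B| = 3, so mu_c(A \ B) = 5 - 3 = 2.

2


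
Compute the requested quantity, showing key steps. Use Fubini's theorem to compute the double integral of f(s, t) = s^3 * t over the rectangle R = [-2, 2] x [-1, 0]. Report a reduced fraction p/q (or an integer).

f(s, t) is a tensor product of a function of s and a function of t, and both factors are bounded continuous (hence Lebesgue integrable) on the rectangle, so Fubini's theorem applies:
  integral_R f d(m x m) = (integral_a1^b1 s^3 ds) * (integral_a2^b2 t dt).
Inner integral in s: integral_{-2}^{2} s^3 ds = (2^4 - (-2)^4)/4
  = 0.
Inner integral in t: integral_{-1}^{0} t dt = (0^2 - (-1)^2)/2
  = -1/2.
Product: (0) * (-1/2) = 0.

0


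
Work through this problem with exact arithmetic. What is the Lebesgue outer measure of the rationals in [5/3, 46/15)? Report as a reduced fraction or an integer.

E = Q cap [5/3, 46/15) is a subset of Q, which is countable. Enumerate Q = {q_1, q_2, ...}; for any eps > 0, cover q_k by the open interval (q_k - eps/2^(k+1), q_k + eps/2^(k+1)), of length eps/2^k. The total cover length is sum_{k>=1} eps/2^k = eps. Hence m*(E) <= m*(Q) <= eps for every eps > 0, and since outer measure is non-negative, m*(E) = 0.

0


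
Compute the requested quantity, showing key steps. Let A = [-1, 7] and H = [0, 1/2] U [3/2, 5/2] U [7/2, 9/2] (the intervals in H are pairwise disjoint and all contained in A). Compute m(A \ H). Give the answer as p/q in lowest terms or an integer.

The ambient interval has length m(A) = 7 - (-1) = 8.
Since the holes are disjoint and sit inside A, by finite additivity
  m(H) = sum_i (b_i - a_i), and m(A \ H) = m(A) - m(H).
Computing the hole measures:
  m(H_1) = 1/2 - 0 = 1/2.
  m(H_2) = 5/2 - 3/2 = 1.
  m(H_3) = 9/2 - 7/2 = 1.
Summed: m(H) = 1/2 + 1 + 1 = 5/2.
So m(A \ H) = 8 - 5/2 = 11/2.

11/2


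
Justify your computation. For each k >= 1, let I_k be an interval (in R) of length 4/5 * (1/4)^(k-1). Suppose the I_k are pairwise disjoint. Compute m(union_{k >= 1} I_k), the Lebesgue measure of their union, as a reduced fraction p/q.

By countable additivity of the Lebesgue measure on pairwise disjoint measurable sets,
  m(union_{k >= 1} I_k) = sum_{k >= 1} m(I_k) = sum_{k >= 1} a * r^(k-1),
  with a = 4/5 and r = 1/4.
Since 0 < r = 1/4 < 1, the geometric series converges:
  sum_{k >= 1} a * r^(k-1) = a / (1 - r).
  = 4/5 / (1 - 1/4)
  = 4/5 / (3/4)
  = 16/15.

16/15


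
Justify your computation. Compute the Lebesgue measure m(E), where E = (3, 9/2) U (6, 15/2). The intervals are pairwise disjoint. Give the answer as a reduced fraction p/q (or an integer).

For pairwise disjoint intervals, m(union_i I_i) = sum_i m(I_i),
and m is invariant under swapping open/closed endpoints (single points have measure 0).
So m(E) = sum_i (b_i - a_i).
  I_1 has length 9/2 - 3 = 3/2.
  I_2 has length 15/2 - 6 = 3/2.
Summing:
  m(E) = 3/2 + 3/2 = 3.

3


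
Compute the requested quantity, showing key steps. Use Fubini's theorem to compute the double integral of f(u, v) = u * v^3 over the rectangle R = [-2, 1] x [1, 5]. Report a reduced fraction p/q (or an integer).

f(u, v) is a tensor product of a function of u and a function of v, and both factors are bounded continuous (hence Lebesgue integrable) on the rectangle, so Fubini's theorem applies:
  integral_R f d(m x m) = (integral_a1^b1 u du) * (integral_a2^b2 v^3 dv).
Inner integral in u: integral_{-2}^{1} u du = (1^2 - (-2)^2)/2
  = -3/2.
Inner integral in v: integral_{1}^{5} v^3 dv = (5^4 - 1^4)/4
  = 156.
Product: (-3/2) * (156) = -234.

-234


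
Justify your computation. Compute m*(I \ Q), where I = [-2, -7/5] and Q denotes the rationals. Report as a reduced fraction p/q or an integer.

The interval I = [-2, -7/5] has m(I) = -7/5 - (-2) = 3/5 (endpoints are measure-zero, so open/closed/half-open agree). Write I = (I cap Q) u (I \ Q). The rationals in I are countable, so m*(I cap Q) = 0 (cover each rational by intervals whose total length is arbitrarily small). By countable subadditivity m*(I) <= m*(I cap Q) + m*(I \ Q), hence m*(I \ Q) >= m(I) = 3/5. The reverse inequality m*(I \ Q) <= m*(I) = 3/5 is trivial since (I \ Q) is a subset of I. Therefore m*(I \ Q) = 3/5.

3/5


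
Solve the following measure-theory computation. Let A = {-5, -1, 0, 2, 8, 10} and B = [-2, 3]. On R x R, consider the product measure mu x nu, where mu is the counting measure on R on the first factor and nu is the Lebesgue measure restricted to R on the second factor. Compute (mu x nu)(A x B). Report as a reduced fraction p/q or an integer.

For a measurable rectangle A x B, the product measure satisfies
  (mu x nu)(A x B) = mu(A) * nu(B).
  mu(A) = 6.
  nu(B) = 5.
  (mu x nu)(A x B) = 6 * 5 = 30.

30


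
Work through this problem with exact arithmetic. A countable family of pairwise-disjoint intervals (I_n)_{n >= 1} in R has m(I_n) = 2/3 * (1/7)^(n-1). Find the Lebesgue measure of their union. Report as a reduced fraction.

By countable additivity of the Lebesgue measure on pairwise disjoint measurable sets,
  m(union_{n >= 1} I_n) = sum_{n >= 1} m(I_n) = sum_{n >= 1} a * r^(n-1),
  with a = 2/3 and r = 1/7.
Since 0 < r = 1/7 < 1, the geometric series converges:
  sum_{n >= 1} a * r^(n-1) = a / (1 - r).
  = 2/3 / (1 - 1/7)
  = 2/3 / (6/7)
  = 7/9.

7/9


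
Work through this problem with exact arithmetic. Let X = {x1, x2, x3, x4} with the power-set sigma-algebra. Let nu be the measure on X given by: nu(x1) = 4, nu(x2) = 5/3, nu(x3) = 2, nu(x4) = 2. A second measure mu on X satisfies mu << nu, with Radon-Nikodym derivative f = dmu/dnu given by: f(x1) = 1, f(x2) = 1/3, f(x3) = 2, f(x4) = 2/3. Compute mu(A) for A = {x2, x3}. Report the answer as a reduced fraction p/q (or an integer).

By the defining property of the Radon-Nikodym derivative, for every measurable set A,
  mu(A) = integral_A f dnu.
Since nu is a discrete measure concentrated on the atoms of X, the integral over A reduces to the sum
  mu(A) = sum_{x in A} f(x) * nu({x}).
Computing each term:
  x2: f(x2) * nu(x2) = 1/3 * 5/3 = 5/9.
  x3: f(x3) * nu(x3) = 2 * 2 = 4.
Summing: mu(A) = 5/9 + 4 = 41/9.

41/9


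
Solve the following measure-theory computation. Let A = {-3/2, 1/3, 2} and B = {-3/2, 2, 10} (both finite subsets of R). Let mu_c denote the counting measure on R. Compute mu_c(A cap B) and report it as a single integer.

Counting measure on a finite set equals cardinality. mu_c(A cap B) = |A cap B| (elements appearing in both).
Enumerating the elements of A that also lie in B gives 2 element(s).
So mu_c(A cap B) = 2.

2


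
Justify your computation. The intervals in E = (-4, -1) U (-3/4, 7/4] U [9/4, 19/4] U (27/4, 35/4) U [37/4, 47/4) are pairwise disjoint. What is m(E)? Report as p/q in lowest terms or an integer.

For pairwise disjoint intervals, m(union_i I_i) = sum_i m(I_i),
and m is invariant under swapping open/closed endpoints (single points have measure 0).
So m(E) = sum_i (b_i - a_i).
  I_1 has length -1 - (-4) = 3.
  I_2 has length 7/4 - (-3/4) = 5/2.
  I_3 has length 19/4 - 9/4 = 5/2.
  I_4 has length 35/4 - 27/4 = 2.
  I_5 has length 47/4 - 37/4 = 5/2.
Summing:
  m(E) = 3 + 5/2 + 5/2 + 2 + 5/2 = 25/2.

25/2


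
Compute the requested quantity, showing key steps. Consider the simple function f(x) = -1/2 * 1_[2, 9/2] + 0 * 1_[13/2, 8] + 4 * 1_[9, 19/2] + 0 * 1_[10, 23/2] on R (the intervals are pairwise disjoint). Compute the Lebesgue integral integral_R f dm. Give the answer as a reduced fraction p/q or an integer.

For a simple function f = sum_i c_i * 1_{A_i} with disjoint A_i,
  integral f dm = sum_i c_i * m(A_i).
Lengths of the A_i:
  m(A_1) = 9/2 - 2 = 5/2.
  m(A_2) = 8 - 13/2 = 3/2.
  m(A_3) = 19/2 - 9 = 1/2.
  m(A_4) = 23/2 - 10 = 3/2.
Contributions c_i * m(A_i):
  (-1/2) * (5/2) = -5/4.
  (0) * (3/2) = 0.
  (4) * (1/2) = 2.
  (0) * (3/2) = 0.
Total: -5/4 + 0 + 2 + 0 = 3/4.

3/4


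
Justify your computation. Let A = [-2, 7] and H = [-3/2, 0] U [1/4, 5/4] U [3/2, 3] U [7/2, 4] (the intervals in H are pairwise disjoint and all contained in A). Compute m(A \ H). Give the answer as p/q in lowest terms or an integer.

The ambient interval has length m(A) = 7 - (-2) = 9.
Since the holes are disjoint and sit inside A, by finite additivity
  m(H) = sum_i (b_i - a_i), and m(A \ H) = m(A) - m(H).
Computing the hole measures:
  m(H_1) = 0 - (-3/2) = 3/2.
  m(H_2) = 5/4 - 1/4 = 1.
  m(H_3) = 3 - 3/2 = 3/2.
  m(H_4) = 4 - 7/2 = 1/2.
Summed: m(H) = 3/2 + 1 + 3/2 + 1/2 = 9/2.
So m(A \ H) = 9 - 9/2 = 9/2.

9/2


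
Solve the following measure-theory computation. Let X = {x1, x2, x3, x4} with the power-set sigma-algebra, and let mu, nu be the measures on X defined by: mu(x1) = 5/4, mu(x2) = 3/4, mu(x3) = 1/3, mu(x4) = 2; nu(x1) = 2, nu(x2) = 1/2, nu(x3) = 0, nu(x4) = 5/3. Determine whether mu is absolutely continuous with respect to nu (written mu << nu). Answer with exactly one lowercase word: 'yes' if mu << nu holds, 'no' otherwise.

mu << nu means: every nu-null measurable set is also mu-null; equivalently, for every atom x, if nu({x}) = 0 then mu({x}) = 0.
Checking each atom:
  x1: nu = 2 > 0 -> no constraint.
  x2: nu = 1/2 > 0 -> no constraint.
  x3: nu = 0, mu = 1/3 > 0 -> violates mu << nu.
  x4: nu = 5/3 > 0 -> no constraint.
The atom(s) x3 violate the condition (nu = 0 but mu > 0). Therefore mu is NOT absolutely continuous w.r.t. nu.

no


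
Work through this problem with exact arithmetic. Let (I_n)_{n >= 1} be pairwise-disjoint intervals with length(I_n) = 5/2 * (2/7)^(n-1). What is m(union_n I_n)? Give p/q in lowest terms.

By countable additivity of the Lebesgue measure on pairwise disjoint measurable sets,
  m(union_{n >= 1} I_n) = sum_{n >= 1} m(I_n) = sum_{n >= 1} a * r^(n-1),
  with a = 5/2 and r = 2/7.
Since 0 < r = 2/7 < 1, the geometric series converges:
  sum_{n >= 1} a * r^(n-1) = a / (1 - r).
  = 5/2 / (1 - 2/7)
  = 5/2 / (5/7)
  = 7/2.

7/2


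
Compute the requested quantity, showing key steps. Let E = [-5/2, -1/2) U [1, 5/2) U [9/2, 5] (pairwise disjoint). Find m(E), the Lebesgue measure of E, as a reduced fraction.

For pairwise disjoint intervals, m(union_i I_i) = sum_i m(I_i),
and m is invariant under swapping open/closed endpoints (single points have measure 0).
So m(E) = sum_i (b_i - a_i).
  I_1 has length -1/2 - (-5/2) = 2.
  I_2 has length 5/2 - 1 = 3/2.
  I_3 has length 5 - 9/2 = 1/2.
Summing:
  m(E) = 2 + 3/2 + 1/2 = 4.

4


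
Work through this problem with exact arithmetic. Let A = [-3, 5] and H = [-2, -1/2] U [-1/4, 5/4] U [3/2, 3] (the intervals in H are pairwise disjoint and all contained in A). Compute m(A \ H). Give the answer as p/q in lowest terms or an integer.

The ambient interval has length m(A) = 5 - (-3) = 8.
Since the holes are disjoint and sit inside A, by finite additivity
  m(H) = sum_i (b_i - a_i), and m(A \ H) = m(A) - m(H).
Computing the hole measures:
  m(H_1) = -1/2 - (-2) = 3/2.
  m(H_2) = 5/4 - (-1/4) = 3/2.
  m(H_3) = 3 - 3/2 = 3/2.
Summed: m(H) = 3/2 + 3/2 + 3/2 = 9/2.
So m(A \ H) = 8 - 9/2 = 7/2.

7/2


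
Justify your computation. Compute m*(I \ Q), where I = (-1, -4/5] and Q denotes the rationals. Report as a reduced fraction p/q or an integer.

The interval I = (-1, -4/5] has m(I) = -4/5 - (-1) = 1/5 (endpoints are measure-zero, so open/closed/half-open agree). Write I = (I cap Q) u (I \ Q). The rationals in I are countable, so m*(I cap Q) = 0 (cover each rational by intervals whose total length is arbitrarily small). By countable subadditivity m*(I) <= m*(I cap Q) + m*(I \ Q), hence m*(I \ Q) >= m(I) = 1/5. The reverse inequality m*(I \ Q) <= m*(I) = 1/5 is trivial since (I \ Q) is a subset of I. Therefore m*(I \ Q) = 1/5.

1/5


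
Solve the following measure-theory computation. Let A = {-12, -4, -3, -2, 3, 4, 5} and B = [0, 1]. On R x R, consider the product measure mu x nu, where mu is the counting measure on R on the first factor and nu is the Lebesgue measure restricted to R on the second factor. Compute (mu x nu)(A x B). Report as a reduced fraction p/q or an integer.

For a measurable rectangle A x B, the product measure satisfies
  (mu x nu)(A x B) = mu(A) * nu(B).
  mu(A) = 7.
  nu(B) = 1.
  (mu x nu)(A x B) = 7 * 1 = 7.

7


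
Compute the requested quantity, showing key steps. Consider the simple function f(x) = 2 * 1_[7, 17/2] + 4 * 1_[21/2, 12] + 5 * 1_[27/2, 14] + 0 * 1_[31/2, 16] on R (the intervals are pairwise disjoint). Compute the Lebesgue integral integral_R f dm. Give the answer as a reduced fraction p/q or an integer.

For a simple function f = sum_i c_i * 1_{A_i} with disjoint A_i,
  integral f dm = sum_i c_i * m(A_i).
Lengths of the A_i:
  m(A_1) = 17/2 - 7 = 3/2.
  m(A_2) = 12 - 21/2 = 3/2.
  m(A_3) = 14 - 27/2 = 1/2.
  m(A_4) = 16 - 31/2 = 1/2.
Contributions c_i * m(A_i):
  (2) * (3/2) = 3.
  (4) * (3/2) = 6.
  (5) * (1/2) = 5/2.
  (0) * (1/2) = 0.
Total: 3 + 6 + 5/2 + 0 = 23/2.

23/2


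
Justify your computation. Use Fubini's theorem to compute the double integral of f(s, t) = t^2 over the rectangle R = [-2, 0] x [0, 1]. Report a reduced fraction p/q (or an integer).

f(s, t) is a tensor product of a function of s and a function of t, and both factors are bounded continuous (hence Lebesgue integrable) on the rectangle, so Fubini's theorem applies:
  integral_R f d(m x m) = (integral_a1^b1 1 ds) * (integral_a2^b2 t^2 dt).
Inner integral in s: integral_{-2}^{0} 1 ds = (0^1 - (-2)^1)/1
  = 2.
Inner integral in t: integral_{0}^{1} t^2 dt = (1^3 - 0^3)/3
  = 1/3.
Product: (2) * (1/3) = 2/3.

2/3


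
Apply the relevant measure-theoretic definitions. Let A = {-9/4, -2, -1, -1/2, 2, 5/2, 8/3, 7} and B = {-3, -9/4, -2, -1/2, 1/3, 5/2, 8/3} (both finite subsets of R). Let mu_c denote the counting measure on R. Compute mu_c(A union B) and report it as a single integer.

Counting measure on a finite set equals cardinality. By inclusion-exclusion, |A union B| = |A| + |B| - |A cap B|.
|A| = 8, |B| = 7, |A cap B| = 5.
So mu_c(A union B) = 8 + 7 - 5 = 10.

10


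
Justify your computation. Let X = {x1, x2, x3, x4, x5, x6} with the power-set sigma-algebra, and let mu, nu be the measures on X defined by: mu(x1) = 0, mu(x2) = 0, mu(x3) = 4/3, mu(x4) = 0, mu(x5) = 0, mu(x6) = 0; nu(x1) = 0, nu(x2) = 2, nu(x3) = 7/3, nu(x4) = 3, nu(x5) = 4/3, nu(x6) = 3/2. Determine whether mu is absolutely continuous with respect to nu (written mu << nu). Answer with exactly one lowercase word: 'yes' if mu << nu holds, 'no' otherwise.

mu << nu means: every nu-null measurable set is also mu-null; equivalently, for every atom x, if nu({x}) = 0 then mu({x}) = 0.
Checking each atom:
  x1: nu = 0, mu = 0 -> consistent with mu << nu.
  x2: nu = 2 > 0 -> no constraint.
  x3: nu = 7/3 > 0 -> no constraint.
  x4: nu = 3 > 0 -> no constraint.
  x5: nu = 4/3 > 0 -> no constraint.
  x6: nu = 3/2 > 0 -> no constraint.
No atom violates the condition. Therefore mu << nu.

yes


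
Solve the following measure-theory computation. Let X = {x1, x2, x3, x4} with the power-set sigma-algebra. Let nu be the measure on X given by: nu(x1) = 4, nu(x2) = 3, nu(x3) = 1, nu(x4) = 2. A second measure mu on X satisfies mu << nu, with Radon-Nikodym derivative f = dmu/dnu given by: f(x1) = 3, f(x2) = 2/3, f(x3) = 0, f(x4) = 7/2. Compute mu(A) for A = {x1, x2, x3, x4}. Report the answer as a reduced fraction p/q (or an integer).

By the defining property of the Radon-Nikodym derivative, for every measurable set A,
  mu(A) = integral_A f dnu.
Since nu is a discrete measure concentrated on the atoms of X, the integral over A reduces to the sum
  mu(A) = sum_{x in A} f(x) * nu({x}).
Computing each term:
  x1: f(x1) * nu(x1) = 3 * 4 = 12.
  x2: f(x2) * nu(x2) = 2/3 * 3 = 2.
  x3: f(x3) * nu(x3) = 0 * 1 = 0.
  x4: f(x4) * nu(x4) = 7/2 * 2 = 7.
Summing: mu(A) = 12 + 2 + 0 + 7 = 21.

21


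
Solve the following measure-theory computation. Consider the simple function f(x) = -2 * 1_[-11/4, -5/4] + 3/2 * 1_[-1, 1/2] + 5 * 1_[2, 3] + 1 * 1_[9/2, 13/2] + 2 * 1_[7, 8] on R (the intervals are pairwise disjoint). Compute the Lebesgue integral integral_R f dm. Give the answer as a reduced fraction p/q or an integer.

For a simple function f = sum_i c_i * 1_{A_i} with disjoint A_i,
  integral f dm = sum_i c_i * m(A_i).
Lengths of the A_i:
  m(A_1) = -5/4 - (-11/4) = 3/2.
  m(A_2) = 1/2 - (-1) = 3/2.
  m(A_3) = 3 - 2 = 1.
  m(A_4) = 13/2 - 9/2 = 2.
  m(A_5) = 8 - 7 = 1.
Contributions c_i * m(A_i):
  (-2) * (3/2) = -3.
  (3/2) * (3/2) = 9/4.
  (5) * (1) = 5.
  (1) * (2) = 2.
  (2) * (1) = 2.
Total: -3 + 9/4 + 5 + 2 + 2 = 33/4.

33/4


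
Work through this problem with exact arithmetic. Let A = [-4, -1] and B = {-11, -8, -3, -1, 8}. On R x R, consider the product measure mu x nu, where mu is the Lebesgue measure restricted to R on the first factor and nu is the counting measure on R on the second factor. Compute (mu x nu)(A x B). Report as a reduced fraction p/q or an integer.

For a measurable rectangle A x B, the product measure satisfies
  (mu x nu)(A x B) = mu(A) * nu(B).
  mu(A) = 3.
  nu(B) = 5.
  (mu x nu)(A x B) = 3 * 5 = 15.

15


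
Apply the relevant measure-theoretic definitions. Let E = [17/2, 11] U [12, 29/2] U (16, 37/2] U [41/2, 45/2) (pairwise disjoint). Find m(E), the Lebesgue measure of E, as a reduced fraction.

For pairwise disjoint intervals, m(union_i I_i) = sum_i m(I_i),
and m is invariant under swapping open/closed endpoints (single points have measure 0).
So m(E) = sum_i (b_i - a_i).
  I_1 has length 11 - 17/2 = 5/2.
  I_2 has length 29/2 - 12 = 5/2.
  I_3 has length 37/2 - 16 = 5/2.
  I_4 has length 45/2 - 41/2 = 2.
Summing:
  m(E) = 5/2 + 5/2 + 5/2 + 2 = 19/2.

19/2


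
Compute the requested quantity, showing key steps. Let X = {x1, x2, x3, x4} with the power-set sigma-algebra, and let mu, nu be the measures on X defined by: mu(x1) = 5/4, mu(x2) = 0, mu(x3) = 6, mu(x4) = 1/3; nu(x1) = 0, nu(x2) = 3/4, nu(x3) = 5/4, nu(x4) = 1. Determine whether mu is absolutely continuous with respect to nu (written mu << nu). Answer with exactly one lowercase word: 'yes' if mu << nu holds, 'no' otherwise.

mu << nu means: every nu-null measurable set is also mu-null; equivalently, for every atom x, if nu({x}) = 0 then mu({x}) = 0.
Checking each atom:
  x1: nu = 0, mu = 5/4 > 0 -> violates mu << nu.
  x2: nu = 3/4 > 0 -> no constraint.
  x3: nu = 5/4 > 0 -> no constraint.
  x4: nu = 1 > 0 -> no constraint.
The atom(s) x1 violate the condition (nu = 0 but mu > 0). Therefore mu is NOT absolutely continuous w.r.t. nu.

no


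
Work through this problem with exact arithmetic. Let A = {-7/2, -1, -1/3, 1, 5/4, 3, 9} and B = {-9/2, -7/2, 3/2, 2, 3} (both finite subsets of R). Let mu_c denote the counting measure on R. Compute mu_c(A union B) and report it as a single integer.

Counting measure on a finite set equals cardinality. By inclusion-exclusion, |A union B| = |A| + |B| - |A cap B|.
|A| = 7, |B| = 5, |A cap B| = 2.
So mu_c(A union B) = 7 + 5 - 2 = 10.

10


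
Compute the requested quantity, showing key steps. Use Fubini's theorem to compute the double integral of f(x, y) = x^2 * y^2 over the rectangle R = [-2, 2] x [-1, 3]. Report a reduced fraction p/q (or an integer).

f(x, y) is a tensor product of a function of x and a function of y, and both factors are bounded continuous (hence Lebesgue integrable) on the rectangle, so Fubini's theorem applies:
  integral_R f d(m x m) = (integral_a1^b1 x^2 dx) * (integral_a2^b2 y^2 dy).
Inner integral in x: integral_{-2}^{2} x^2 dx = (2^3 - (-2)^3)/3
  = 16/3.
Inner integral in y: integral_{-1}^{3} y^2 dy = (3^3 - (-1)^3)/3
  = 28/3.
Product: (16/3) * (28/3) = 448/9.

448/9


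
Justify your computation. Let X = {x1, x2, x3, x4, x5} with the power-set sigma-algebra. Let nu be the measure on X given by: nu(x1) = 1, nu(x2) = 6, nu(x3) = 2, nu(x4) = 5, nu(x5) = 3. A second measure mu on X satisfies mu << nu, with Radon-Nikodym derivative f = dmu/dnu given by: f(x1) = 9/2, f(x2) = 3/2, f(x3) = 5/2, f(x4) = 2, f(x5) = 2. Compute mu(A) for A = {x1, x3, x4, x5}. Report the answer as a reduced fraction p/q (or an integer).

By the defining property of the Radon-Nikodym derivative, for every measurable set A,
  mu(A) = integral_A f dnu.
Since nu is a discrete measure concentrated on the atoms of X, the integral over A reduces to the sum
  mu(A) = sum_{x in A} f(x) * nu({x}).
Computing each term:
  x1: f(x1) * nu(x1) = 9/2 * 1 = 9/2.
  x3: f(x3) * nu(x3) = 5/2 * 2 = 5.
  x4: f(x4) * nu(x4) = 2 * 5 = 10.
  x5: f(x5) * nu(x5) = 2 * 3 = 6.
Summing: mu(A) = 9/2 + 5 + 10 + 6 = 51/2.

51/2


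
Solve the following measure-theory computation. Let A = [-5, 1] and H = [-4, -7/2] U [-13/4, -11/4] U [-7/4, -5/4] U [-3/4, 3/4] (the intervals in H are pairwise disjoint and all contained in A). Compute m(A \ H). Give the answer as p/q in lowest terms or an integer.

The ambient interval has length m(A) = 1 - (-5) = 6.
Since the holes are disjoint and sit inside A, by finite additivity
  m(H) = sum_i (b_i - a_i), and m(A \ H) = m(A) - m(H).
Computing the hole measures:
  m(H_1) = -7/2 - (-4) = 1/2.
  m(H_2) = -11/4 - (-13/4) = 1/2.
  m(H_3) = -5/4 - (-7/4) = 1/2.
  m(H_4) = 3/4 - (-3/4) = 3/2.
Summed: m(H) = 1/2 + 1/2 + 1/2 + 3/2 = 3.
So m(A \ H) = 6 - 3 = 3.

3


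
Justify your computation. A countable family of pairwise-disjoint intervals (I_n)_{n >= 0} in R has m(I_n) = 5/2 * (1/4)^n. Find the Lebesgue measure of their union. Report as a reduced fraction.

By countable additivity of the Lebesgue measure on pairwise disjoint measurable sets,
  m(union_{n >= 0} I_n) = sum_{n >= 0} m(I_n) = sum_{n >= 0} a * r^n,
  with a = 5/2 and r = 1/4.
Since 0 < r = 1/4 < 1, the geometric series converges:
  sum_{n >= 0} a * r^n = a / (1 - r).
  = 5/2 / (1 - 1/4)
  = 5/2 / (3/4)
  = 10/3.

10/3


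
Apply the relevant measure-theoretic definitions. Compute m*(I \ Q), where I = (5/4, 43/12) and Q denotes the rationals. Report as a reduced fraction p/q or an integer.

The interval I = (5/4, 43/12) has m(I) = 43/12 - 5/4 = 7/3 (endpoints are measure-zero, so open/closed/half-open agree). Write I = (I cap Q) u (I \ Q). The rationals in I are countable, so m*(I cap Q) = 0 (cover each rational by intervals whose total length is arbitrarily small). By countable subadditivity m*(I) <= m*(I cap Q) + m*(I \ Q), hence m*(I \ Q) >= m(I) = 7/3. The reverse inequality m*(I \ Q) <= m*(I) = 7/3 is trivial since (I \ Q) is a subset of I. Therefore m*(I \ Q) = 7/3.

7/3


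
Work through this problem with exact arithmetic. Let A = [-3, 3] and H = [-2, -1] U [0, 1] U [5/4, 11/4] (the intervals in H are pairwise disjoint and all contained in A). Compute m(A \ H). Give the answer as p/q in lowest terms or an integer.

The ambient interval has length m(A) = 3 - (-3) = 6.
Since the holes are disjoint and sit inside A, by finite additivity
  m(H) = sum_i (b_i - a_i), and m(A \ H) = m(A) - m(H).
Computing the hole measures:
  m(H_1) = -1 - (-2) = 1.
  m(H_2) = 1 - 0 = 1.
  m(H_3) = 11/4 - 5/4 = 3/2.
Summed: m(H) = 1 + 1 + 3/2 = 7/2.
So m(A \ H) = 6 - 7/2 = 5/2.

5/2


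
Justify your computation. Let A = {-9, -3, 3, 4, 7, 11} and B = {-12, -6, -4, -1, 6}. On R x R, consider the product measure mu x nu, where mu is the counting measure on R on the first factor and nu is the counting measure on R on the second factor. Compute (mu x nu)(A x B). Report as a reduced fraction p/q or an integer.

For a measurable rectangle A x B, the product measure satisfies
  (mu x nu)(A x B) = mu(A) * nu(B).
  mu(A) = 6.
  nu(B) = 5.
  (mu x nu)(A x B) = 6 * 5 = 30.

30


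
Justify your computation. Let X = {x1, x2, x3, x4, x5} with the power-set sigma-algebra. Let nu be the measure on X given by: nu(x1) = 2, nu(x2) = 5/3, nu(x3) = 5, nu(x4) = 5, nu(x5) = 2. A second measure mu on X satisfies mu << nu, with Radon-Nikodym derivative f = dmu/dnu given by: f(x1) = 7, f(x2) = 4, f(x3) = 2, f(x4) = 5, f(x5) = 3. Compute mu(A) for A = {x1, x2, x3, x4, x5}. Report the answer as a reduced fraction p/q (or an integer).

By the defining property of the Radon-Nikodym derivative, for every measurable set A,
  mu(A) = integral_A f dnu.
Since nu is a discrete measure concentrated on the atoms of X, the integral over A reduces to the sum
  mu(A) = sum_{x in A} f(x) * nu({x}).
Computing each term:
  x1: f(x1) * nu(x1) = 7 * 2 = 14.
  x2: f(x2) * nu(x2) = 4 * 5/3 = 20/3.
  x3: f(x3) * nu(x3) = 2 * 5 = 10.
  x4: f(x4) * nu(x4) = 5 * 5 = 25.
  x5: f(x5) * nu(x5) = 3 * 2 = 6.
Summing: mu(A) = 14 + 20/3 + 10 + 25 + 6 = 185/3.

185/3


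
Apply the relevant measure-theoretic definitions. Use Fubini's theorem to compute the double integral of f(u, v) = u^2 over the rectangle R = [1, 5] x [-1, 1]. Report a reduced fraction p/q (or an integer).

f(u, v) is a tensor product of a function of u and a function of v, and both factors are bounded continuous (hence Lebesgue integrable) on the rectangle, so Fubini's theorem applies:
  integral_R f d(m x m) = (integral_a1^b1 u^2 du) * (integral_a2^b2 1 dv).
Inner integral in u: integral_{1}^{5} u^2 du = (5^3 - 1^3)/3
  = 124/3.
Inner integral in v: integral_{-1}^{1} 1 dv = (1^1 - (-1)^1)/1
  = 2.
Product: (124/3) * (2) = 248/3.

248/3


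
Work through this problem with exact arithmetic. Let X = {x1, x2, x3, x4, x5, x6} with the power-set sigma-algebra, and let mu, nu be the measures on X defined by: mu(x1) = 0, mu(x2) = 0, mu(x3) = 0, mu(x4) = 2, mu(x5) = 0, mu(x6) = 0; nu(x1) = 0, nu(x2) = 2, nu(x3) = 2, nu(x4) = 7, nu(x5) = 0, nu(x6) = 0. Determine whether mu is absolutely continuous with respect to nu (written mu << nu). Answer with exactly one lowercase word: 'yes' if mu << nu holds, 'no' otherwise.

mu << nu means: every nu-null measurable set is also mu-null; equivalently, for every atom x, if nu({x}) = 0 then mu({x}) = 0.
Checking each atom:
  x1: nu = 0, mu = 0 -> consistent with mu << nu.
  x2: nu = 2 > 0 -> no constraint.
  x3: nu = 2 > 0 -> no constraint.
  x4: nu = 7 > 0 -> no constraint.
  x5: nu = 0, mu = 0 -> consistent with mu << nu.
  x6: nu = 0, mu = 0 -> consistent with mu << nu.
No atom violates the condition. Therefore mu << nu.

yes
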